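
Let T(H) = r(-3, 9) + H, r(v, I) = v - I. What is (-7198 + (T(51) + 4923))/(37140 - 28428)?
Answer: -559/2178 ≈ -0.25666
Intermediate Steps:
T(H) = -12 + H (T(H) = (-3 - 1*9) + H = (-3 - 9) + H = -12 + H)
(-7198 + (T(51) + 4923))/(37140 - 28428) = (-7198 + ((-12 + 51) + 4923))/(37140 - 28428) = (-7198 + (39 + 4923))/8712 = (-7198 + 4962)*(1/8712) = -2236*1/8712 = -559/2178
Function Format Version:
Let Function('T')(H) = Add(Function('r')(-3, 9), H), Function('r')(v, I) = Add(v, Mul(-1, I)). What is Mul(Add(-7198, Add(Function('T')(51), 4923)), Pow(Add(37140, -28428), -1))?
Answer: Rational(-559, 2178) ≈ -0.25666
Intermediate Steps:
Function('T')(H) = Add(-12, H) (Function('T')(H) = Add(Add(-3, Mul(-1, 9)), H) = Add(Add(-3, -9), H) = Add(-12, H))
Mul(Add(-7198, Add(Function('T')(51), 4923)), Pow(Add(37140, -28428), -1)) = Mul(Add(-7198, Add(Add(-12, 51), 4923)), Pow(Add(37140, -28428), -1)) = Mul(Add(-7198, Add(39, 4923)), Pow(8712, -1)) = Mul(Add(-7198, 4962), Rational(1, 8712)) = Mul(-2236, Rational(1, 8712)) = Rational(-559, 2178)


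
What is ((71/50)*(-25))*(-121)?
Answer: 8591/2 ≈ 4295.5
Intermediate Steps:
((71/50)*(-25))*(-121) = -71/2*(-121) = 8591/2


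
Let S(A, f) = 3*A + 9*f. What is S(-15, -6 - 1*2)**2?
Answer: 13689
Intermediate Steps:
S(-15, -6 - 1*2)**2 = (3*(-15) + 9*(-6 - 1*2))**2 = (-45 + 9*(-6 - 2))**2 = (-45 + 9*(-8))**2 = (-45 - 72)**2 = (-117)**2 = 13689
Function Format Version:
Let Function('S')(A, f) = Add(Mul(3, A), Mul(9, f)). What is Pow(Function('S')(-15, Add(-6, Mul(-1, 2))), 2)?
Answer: 13689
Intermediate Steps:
Pow(Function('S')(-15, Add(-6, Mul(-1, 2))), 2) = Pow(Add(Mul(3, -15), Mul(9, Add(-6, Mul(-1, 2)))), 2) = Pow(Add(-45, Mul(9, Add(-6, -2))), 2) = Pow(Add(-45, Mul(9, -8)), 2) = Pow(Add(-45, -72), 2) = Pow(-117, 2) = 13689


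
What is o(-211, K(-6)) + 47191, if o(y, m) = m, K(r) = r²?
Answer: 47227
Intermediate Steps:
o(-211, K(-6)) + 47191 = (-6)² + 47191 = 36 + 47191 = 47227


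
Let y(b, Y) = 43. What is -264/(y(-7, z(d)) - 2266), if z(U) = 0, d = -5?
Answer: 88/741 ≈ 0.11876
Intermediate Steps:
-264/(y(-7, z(d)) - 2266) = -264/(43 - 2266) = -264/(-2223) = -264*(-1/2223) = 88/741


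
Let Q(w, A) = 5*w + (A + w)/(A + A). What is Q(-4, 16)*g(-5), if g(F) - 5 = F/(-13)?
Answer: -5495/52 ≈ -105.67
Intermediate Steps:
Q(w, A) = 5*w + (A + w)/(2*A) (Q(w, A) = 5*w + (A + w)/((2*A)) = 5*w + (A + w)*(1/(2*A)) = 5*w + (A + w)/(2*A))
g(F) = 5 - F/13 (g(F) = 5 + F/(-13) = 5 + F*(-1/13) = 5 - F/13)
Q(-4, 16)*g(-5) = ((½)*(-4 + 16*(1 + 10*(-4)))/16)*(5 - 1/13*(-5)) = ((½)*(1/16)*(-4 + 16*(1 - 40)))*(5 + 5/13) = ((½)*(1/16)*(-4 + 16*(-39)))*(70/13) = ((½)*(1/16)*(-4 - 624))*(70/13) = ((½)*(1/16)*(-628))*(70/13) = -157/8*70/13 = -5495/52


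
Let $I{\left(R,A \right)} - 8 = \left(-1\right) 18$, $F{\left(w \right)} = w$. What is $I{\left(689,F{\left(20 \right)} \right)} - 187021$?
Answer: $-187031$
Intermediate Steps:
$I{\left(R,A \right)} = -10$ ($I{\left(R,A \right)} = 8 - 18 = -10$)
$I{\left(689,F{\left(20 \right)} \right)} - 187021 = -10 - 187021 = -187031$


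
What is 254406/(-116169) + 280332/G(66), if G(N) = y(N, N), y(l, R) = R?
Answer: 1808283184/425953 ≈ 4245.3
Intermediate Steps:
G(N) = N
254406/(-116169) + 280332/G(66) = 254406/(-116169) + 280332/66 = 254406*(-1/116169) + 280332*(1/66) = -84802/38723 + 46722/11 = 1808283184/425953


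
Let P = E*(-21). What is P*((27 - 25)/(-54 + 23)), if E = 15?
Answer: 630/31 ≈ 20.323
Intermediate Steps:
P = -315 (P = 15*(-21) = -315)
P*((27 - 25)/(-54 + 23)) = -315*(27 - 25)/(-54 + 23) = -630/(-31) = -630*(-1)/31 = -315*(-2/31) = 630/31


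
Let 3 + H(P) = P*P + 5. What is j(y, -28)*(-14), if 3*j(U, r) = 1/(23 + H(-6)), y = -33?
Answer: -14/183 ≈ -0.076503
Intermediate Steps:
H(P) = 2 + P² (H(P) = -3 + (P*P + 5) = -3 + (P² + 5) = -3 + (5 + P²) = 2 + P²)
j(U, r) = 1/183 (j(U, r) = 1/(3*(23 + (2 + (-6)²))) = 1/(3*(23 + (2 + 36))) = 1/(3*(23 + 38)) = (⅓)/61 = (⅓)*(1/61) = 1/183)
j(y, -28)*(-14) = (1/183)*(-14) = -14/183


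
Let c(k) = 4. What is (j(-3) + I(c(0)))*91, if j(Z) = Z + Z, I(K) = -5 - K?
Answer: -1365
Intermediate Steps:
j(Z) = 2*Z
(j(-3) + I(c(0)))*91 = (2*(-3) + (-5 - 1*4))*91 = (-6 + (-5 - 4))*91 = (-6 - 9)*91 = -15*91 = -1365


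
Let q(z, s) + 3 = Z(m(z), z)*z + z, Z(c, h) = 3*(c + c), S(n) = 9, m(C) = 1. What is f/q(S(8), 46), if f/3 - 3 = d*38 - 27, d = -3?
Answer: -69/10 ≈ -6.9000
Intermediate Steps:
f = -414 (f = 9 + 3*(-3*38 - 27) = 9 + 3*(-114 - 27) = 9 + 3*(-141) = 9 - 423 = -414)
Z(c, h) = 6*c (Z(c, h) = 3*(2*c) = 6*c)
q(z, s) = -3 + 7*z (q(z, s) = -3 + ((6*1)*z + z) = -3 + (6*z + z) = -3 + 7*z)
f/q(S(8), 46) = -414/(-3 + 7*9) = -414/(-3 + 63) = -414/60 = -414*1/60 = -69/10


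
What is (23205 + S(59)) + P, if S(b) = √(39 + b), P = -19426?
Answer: 3779 + 7*√2 ≈ 3788.9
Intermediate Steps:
(23205 + S(59)) + P = (23205 + √(39 + 59)) - 19426 = (23205 + √98) - 19426 = (23205 + 7*√2) - 19426 = 3779 + 7*√2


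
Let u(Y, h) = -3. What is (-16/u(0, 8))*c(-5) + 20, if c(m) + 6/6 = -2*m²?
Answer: -252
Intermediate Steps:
c(m) = -1 - 2*m²
(-16/u(0, 8))*c(-5) + 20 = (-16/(-3))*(-1 - 2*(-5)²) + 20 = (-16*(-⅓))*(-1 - 2*25) + 20 = 16*(-1 - 50)/3 + 20 = (16/3)*(-51) + 20 = -272 + 20 = -252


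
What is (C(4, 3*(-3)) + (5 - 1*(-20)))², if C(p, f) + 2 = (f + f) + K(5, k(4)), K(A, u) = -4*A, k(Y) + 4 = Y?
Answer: 225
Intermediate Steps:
k(Y) = -4 + Y
C(p, f) = -22 + 2*f (C(p, f) = -2 + ((f + f) - 4*5) = -2 + (2*f - 20) = -2 + (-20 + 2*f) = -22 + 2*f)
(C(4, 3*(-3)) + (5 - 1*(-20)))² = ((-22 + 2*(3*(-3))) + (5 - 1*(-20)))² = ((-22 + 2*(-9)) + (5 + 20))² = ((-22 - 18) + 25)² = (-40 + 25)² = (-15)² = 225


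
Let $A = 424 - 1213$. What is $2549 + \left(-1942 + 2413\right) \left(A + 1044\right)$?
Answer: $122654$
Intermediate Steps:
$A = -789$
$2549 + \left(-1942 + 2413\right) \left(A + 1044\right) = 2549 + \left(-1942 + 2413\right) \left(-789 + 1044\right) = 2549 + 471 \cdot 255 = 2549 + 120105 = 122654$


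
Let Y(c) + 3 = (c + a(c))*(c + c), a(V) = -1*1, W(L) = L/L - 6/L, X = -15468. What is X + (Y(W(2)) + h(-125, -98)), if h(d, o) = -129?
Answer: -15588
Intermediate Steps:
W(L) = 1 - 6/L
a(V) = -1
Y(c) = -3 + 2*c*(-1 + c) (Y(c) = -3 + (c - 1)*(c + c) = -3 + (-1 + c)*(2*c) = -3 + 2*c*(-1 + c))
X + (Y(W(2)) + h(-125, -98)) = -15468 + ((-3 - 2*(-6 + 2)/2 + 2*((-6 + 2)/2)²) - 129) = -15468 + ((-3 - (-4) + 2*((½)*(-4))²) - 129) = -15468 + ((-3 - 2*(-2) + 2*(-2)²) - 129) = -15468 + ((-3 + 4 + 2*4) - 129) = -15468 + ((-3 + 4 + 8) - 129) = -15468 + (9 - 129) = -15468 - 120 = -15588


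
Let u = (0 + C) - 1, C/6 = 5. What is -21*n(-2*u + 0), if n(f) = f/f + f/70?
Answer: -18/5 ≈ -3.6000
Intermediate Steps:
C = 30 (C = 6*5 = 30)
u = 29 (u = (0 + 30) - 1 = 30 - 1 = 29)
n(f) = 1 + f/70 (n(f) = 1 + f*(1/70) = 1 + f/70)
-21*n(-2*u + 0) = -21*(1 + (-2*29 + 0)/70) = -21*(1 + (-58 + 0)/70) = -21*(1 + (1/70)*(-58)) = -21*(1 - 29/35) = -21*6/35 = -18/5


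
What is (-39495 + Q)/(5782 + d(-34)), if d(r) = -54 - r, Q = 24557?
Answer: -7469/2881 ≈ -2.5925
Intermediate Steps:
(-39495 + Q)/(5782 + d(-34)) = (-39495 + 24557)/(5782 + (-54 - 1*(-34))) = -14938/(5782 + (-54 + 34)) = -14938/(5782 - 20) = -14938/5762 = -14938*1/5762 = -7469/2881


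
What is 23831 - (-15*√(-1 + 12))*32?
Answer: 23831 + 480*√11 ≈ 25423.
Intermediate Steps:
23831 - (-15*√(-1 + 12))*32 = 23831 - (-15*√11)*32 = 23831 - (-480)*√11 = 23831 + 480*√11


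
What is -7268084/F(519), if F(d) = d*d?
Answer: -7268084/269361 ≈ -26.983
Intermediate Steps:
F(d) = d**2
-7268084/F(519) = -7268084/(519**2) = -7268084/269361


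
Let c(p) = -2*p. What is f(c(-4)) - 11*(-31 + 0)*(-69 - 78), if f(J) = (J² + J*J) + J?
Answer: -49991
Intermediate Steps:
f(J) = J + 2*J² (f(J) = (J² + J²) + J = 2*J² + J = J + 2*J²)
f(c(-4)) - 11*(-31 + 0)*(-69 - 78) = (-2*(-4))*(1 + 2*(-2*(-4))) - 11*(-31 + 0)*(-69 - 78) = 8*(1 + 2*8) - (-341)*(-147) = 8*(1 + 16) - 11*4557 = 8*17 - 50127 = 136 - 50127 = -49991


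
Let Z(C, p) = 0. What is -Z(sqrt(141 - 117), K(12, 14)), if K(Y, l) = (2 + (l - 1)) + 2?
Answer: 0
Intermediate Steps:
K(Y, l) = 3 + l (K(Y, l) = (2 + (-1 + l)) + 2 = (1 + l) + 2 = 3 + l)
-Z(sqrt(141 - 117), K(12, 14)) = -1*0 = 0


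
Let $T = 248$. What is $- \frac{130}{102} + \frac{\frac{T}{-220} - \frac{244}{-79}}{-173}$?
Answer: $- \frac{49294147}{38335935} \approx -1.2858$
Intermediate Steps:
$- \frac{130}{102} + \frac{\frac{T}{-220} - \frac{244}{-79}}{-173} = - \frac{130}{102} + \frac{\frac{248}{-220} - \frac{244}{-79}}{-173} = \left(-130\right) \frac{1}{102} + \left(248 \left(- \frac{1}{220}\right) - - \frac{244}{79}\right) \left(- \frac{1}{173}\right) = - \frac{65}{51} + \left(- \frac{62}{55} + \frac{244}{79}\right) \left(- \frac{1}{173}\right) = - \frac{65}{51} + \frac{8522}{4345} \left(- \frac{1}{173}\right) = - \frac{65}{51} - \frac{8522}{751685} = - \frac{49294147}{38335935}$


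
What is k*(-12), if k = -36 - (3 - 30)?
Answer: 108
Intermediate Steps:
k = -9 (k = -36 - 1*(-27) = -36 + 27 = -9)
k*(-12) = -9*(-12) = 108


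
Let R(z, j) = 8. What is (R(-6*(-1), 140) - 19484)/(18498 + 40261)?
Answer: -19476/58759 ≈ -0.33146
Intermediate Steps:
(R(-6*(-1), 140) - 19484)/(18498 + 40261) = (8 - 19484)/(18498 + 40261) = -19476/58759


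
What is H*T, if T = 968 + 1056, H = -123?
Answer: -248952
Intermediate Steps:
T = 2024
H*T = -123*2024 = -248952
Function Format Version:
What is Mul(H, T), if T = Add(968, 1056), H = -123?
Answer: -248952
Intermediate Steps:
T = 2024
Mul(H, T) = Mul(-123, 2024) = -248952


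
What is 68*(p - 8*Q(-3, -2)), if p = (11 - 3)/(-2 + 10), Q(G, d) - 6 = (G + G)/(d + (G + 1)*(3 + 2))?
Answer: -3468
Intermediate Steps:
Q(G, d) = 6 + 2*G/(5 + d + 5*G) (Q(G, d) = 6 + (G + G)/(d + (G + 1)*(3 + 2)) = 6 + (2*G)/(d + (1 + G)*5) = 6 + (2*G)/(d + (5 + 5*G)) = 6 + (2*G)/(5 + d + 5*G) = 6 + 2*G/(5 + d + 5*G))
p = 1 (p = 8/8 = 8*(1/8) = 1)
68*(p - 8*Q(-3, -2)) = 68*(1 - 16*(15 + 3*(-2) + 16*(-3))/(5 - 2 + 5*(-3))) = 68*(1 - 16*(15 - 6 - 48)/(5 - 2 - 15)) = 68*(1 - 16*(-39)/(-12)) = 68*(1 - 16*(-1)*(-39)/12) = 68*(1 - 8*13/2) = 68*(1 - 52) = 68*(-51) = -3468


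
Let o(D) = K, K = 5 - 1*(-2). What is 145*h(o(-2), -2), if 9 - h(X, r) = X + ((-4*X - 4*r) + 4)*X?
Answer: 16530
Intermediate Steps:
K = 7 (K = 5 + 2 = 7)
o(D) = 7
h(X, r) = 9 - X - X*(4 - 4*X - 4*r) (h(X, r) = 9 - (X + ((-4*X - 4*r) + 4)*X) = 9 - (X + (4 - 4*X - 4*r)*X) = 9 - (X + X*(4 - 4*X - 4*r)) = 9 + (-X - X*(4 - 4*X - 4*r)) = 9 - X - X*(4 - 4*X - 4*r))
145*h(o(-2), -2) = 145*(9 - 5*7 + 4*7² + 4*7*(-2)) = 145*(9 - 35 + 4*49 - 56) = 145*(9 - 35 + 196 - 56) = 145*114 = 16530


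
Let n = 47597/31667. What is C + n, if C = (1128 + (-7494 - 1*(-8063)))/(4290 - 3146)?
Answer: 108189867/36227048 ≈ 2.9864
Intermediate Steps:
n = 47597/31667 (n = 47597*(1/31667) = 47597/31667 ≈ 1.5030)
C = 1697/1144 (C = (1128 + (-7494 + 8063))/1144 = (1128 + 569)*(1/1144) = 1697*(1/1144) = 1697/1144 ≈ 1.4834)
C + n = 1697/1144 + 47597/31667 = 108189867/36227048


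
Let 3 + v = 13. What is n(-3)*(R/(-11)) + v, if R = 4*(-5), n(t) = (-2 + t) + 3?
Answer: 70/11 ≈ 6.3636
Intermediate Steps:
n(t) = 1 + t
v = 10 (v = -3 + 13 = 10)
R = -20
n(-3)*(R/(-11)) + v = (1 - 3)*(-20/(-11)) + 10 = -(-40)*(-1)/11 + 10 = -2*20/11 + 10 = -40/11 + 10 = 70/11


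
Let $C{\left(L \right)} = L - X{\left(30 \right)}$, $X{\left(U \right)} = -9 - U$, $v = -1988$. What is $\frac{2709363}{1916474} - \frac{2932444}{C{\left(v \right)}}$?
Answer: $\frac{5625233230943}{3735207826} \approx 1506.0$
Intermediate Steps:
$C{\left(L \right)} = 39 + L$ ($C{\left(L \right)} = L - \left(-9 - 30\right) = L - -39 = L + 39 = 39 + L$)
$\frac{2709363}{1916474} - \frac{2932444}{C{\left(v \right)}} = \frac{2709363}{1916474} - \frac{2932444}{39 - 1988} = 2709363 \cdot \frac{1}{1916474} - \frac{2932444}{-1949} = \frac{2709363}{1916474} - - \frac{2932444}{1949} = \frac{2709363}{1916474} + \frac{2932444}{1949} = \frac{5625233230943}{3735207826}$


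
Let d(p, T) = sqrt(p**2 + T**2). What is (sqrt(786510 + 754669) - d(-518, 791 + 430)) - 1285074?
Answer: -1285074 + sqrt(1541179) - 37*sqrt(1285) ≈ -1.2852e+6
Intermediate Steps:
d(p, T) = sqrt(T**2 + p**2)
(sqrt(786510 + 754669) - d(-518, 791 + 430)) - 1285074 = (sqrt(786510 + 754669) - sqrt((791 + 430)**2 + (-518)**2)) - 1285074 = (sqrt(1541179) - sqrt(1221**2 + 268324)) - 1285074 = (sqrt(1541179) - sqrt(1490841 + 268324)) - 1285074 = (sqrt(1541179) - sqrt(1759165)) - 1285074 = (sqrt(1541179) - 37*sqrt(1285)) - 1285074 = -1285074 + sqrt(1541179) - 37*sqrt(1285)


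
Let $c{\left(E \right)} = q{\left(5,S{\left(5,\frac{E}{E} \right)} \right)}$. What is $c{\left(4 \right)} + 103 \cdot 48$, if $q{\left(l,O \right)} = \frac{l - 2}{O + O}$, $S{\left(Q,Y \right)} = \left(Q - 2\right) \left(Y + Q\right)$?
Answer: $\frac{59329}{12} \approx 4944.1$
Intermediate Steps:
$S{\left(Q,Y \right)} = \left(-2 + Q\right) \left(Q + Y\right)$
$q{\left(l,O \right)} = \frac{-2 + l}{2 O}$
$c{\left(E \right)} = \frac{1}{12}$ ($c{\left(E \right)} = \frac{-2 + 5}{2 \left(5^{2} - 10 - 2 \frac{E}{E} + 5 \frac{E}{E}\right)} = \frac{1}{2} \frac{1}{25 - 10 - 2 + 5 \cdot 1} \cdot 3 = \frac{1}{2} \frac{1}{25 - 10 - 2 + 5} \cdot 3 = \frac{1}{2} \cdot \frac{1}{18} \cdot 3 = \frac{1}{12}$)
$c{\left(4 \right)} + 103 \cdot 48 = \frac{1}{12} + 103 \cdot 48 = \frac{1}{12} + 4944 = \frac{59329}{12}$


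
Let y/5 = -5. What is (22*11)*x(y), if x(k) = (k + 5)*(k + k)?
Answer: 242000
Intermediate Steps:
y = -25 (y = 5*(-5) = -25)
x(k) = 2*k*(5 + k) (x(k) = (5 + k)*(2*k) = 2*k*(5 + k))
(22*11)*x(y) = (22*11)*(2*(-25)*(5 - 25)) = 242*(2*(-25)*(-20)) = 242*1000 = 242000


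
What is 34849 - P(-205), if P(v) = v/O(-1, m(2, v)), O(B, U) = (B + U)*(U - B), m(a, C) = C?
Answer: 1464494581/42024 ≈ 34849.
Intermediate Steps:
P(v) = v/(-1 + v**2) (P(v) = v/(v**2 - 1*(-1)**2) = v/(v**2 - 1*1) = v/(v**2 - 1) = v/(-1 + v**2))
34849 - P(-205) = 34849 - (-205)/(-1 + (-205)**2) = 34849 - (-205)/(-1 + 42025) = 34849 - (-205)/42024 = 34849 - 1*(-205/42024) = 34849 + 205/42024 = 1464494581/42024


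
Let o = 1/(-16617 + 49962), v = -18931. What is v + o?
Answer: -631254194/33345 ≈ -18931.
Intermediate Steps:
o = 1/33345 ≈ 2.9990e-5
v + o = -18931 + 1/33345 = -631254194/33345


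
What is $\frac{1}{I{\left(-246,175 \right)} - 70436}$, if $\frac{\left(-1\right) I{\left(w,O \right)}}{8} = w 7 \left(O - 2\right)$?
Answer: $\frac{1}{2312812} \approx 4.3237 \cdot 10^{-7}$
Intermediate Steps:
$I{\left(w,O \right)} = - 56 w \left(-2 + O\right)$ ($I{\left(w,O \right)} = - 8 w 7 \left(O - 2\right) = - 8 \cdot 7 w \left(-2 + O\right) = - 56 w \left(-2 + O\right)$)
$\frac{1}{I{\left(-246,175 \right)} - 70436} = \frac{1}{56 \left(-246\right) \left(2 - 175\right) - 70436} = \frac{1}{56 \left(-246\right) \left(-173\right) - 70436} = \frac{1}{2383248 - 70436} = \frac{1}{2312812}$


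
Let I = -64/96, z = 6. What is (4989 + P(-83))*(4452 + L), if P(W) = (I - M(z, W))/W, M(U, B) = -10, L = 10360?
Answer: 18399955196/249 ≈ 7.3895e+7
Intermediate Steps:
I = -2/3 (I = -64*1/96 = -2/3 ≈ -0.66667)
P(W) = 28/(3*W) (P(W) = (-2/3 - 1*(-10))/W = (-2/3 + 10)/W = 28/(3*W))
(4989 + P(-83))*(4452 + L) = (4989 + (28/3)/(-83))*(4452 + 10360) = (4989 + (28/3)*(-1/83))*14812 = (4989 - 28/249)*14812 = (1242233/249)*14812 = 18399955196/249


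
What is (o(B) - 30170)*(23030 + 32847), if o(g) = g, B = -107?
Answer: -1691787929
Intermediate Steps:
(o(B) - 30170)*(23030 + 32847) = (-107 - 30170)*(23030 + 32847) = -30277*55877 = -1691787929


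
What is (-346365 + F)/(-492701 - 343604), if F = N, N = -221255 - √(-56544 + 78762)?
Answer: 113524/167261 + 23*√42/836305 ≈ 0.67890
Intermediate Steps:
N = -221255 - 23*√42 (N = -221255 - √22218 = -221255 - 23*√42 ≈ -2.2140e+5)
F = -221255 - 23*√42 ≈ -2.2140e+5
(-346365 + F)/(-492701 - 343604) = (-346365 + (-221255 - 23*√42))/(-492701 - 343604) = (-567620 - 23*√42)/(-836305) = (-567620 - 23*√42)*(-1/836305) = 113524/167261 + 23*√42/836305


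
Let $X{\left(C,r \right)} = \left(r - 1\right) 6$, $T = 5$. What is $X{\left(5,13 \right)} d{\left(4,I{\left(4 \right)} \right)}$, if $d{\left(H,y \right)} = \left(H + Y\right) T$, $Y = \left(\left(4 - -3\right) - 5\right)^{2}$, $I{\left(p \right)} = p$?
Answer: $2880$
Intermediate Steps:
$X{\left(C,r \right)} = -6 + 6 r$ ($X{\left(C,r \right)} = \left(-1 + r\right) 6 = -6 + 6 r$)
$Y = 4$ ($Y = \left(\left(4 + 3\right) - 5\right)^{2} = \left(7 - 5\right)^{2} = 2^{2} = 4$)
$d{\left(H,y \right)} = 20 + 5 H$ ($d{\left(H,y \right)} = \left(H + 4\right) 5 = \left(4 + H\right) 5 = 20 + 5 H$)
$X{\left(5,13 \right)} d{\left(4,I{\left(4 \right)} \right)} = \left(-6 + 6 \cdot 13\right) \left(20 + 5 \cdot 4\right) = \left(-6 + 78\right) \left(20 + 20\right) = 72 \cdot 40 = 2880$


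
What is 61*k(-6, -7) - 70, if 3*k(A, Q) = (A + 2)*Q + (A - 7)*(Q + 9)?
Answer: -88/3 ≈ -29.333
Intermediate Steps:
k(A, Q) = Q*(2 + A)/3 + (-7 + A)*(9 + Q)/3 (k(A, Q) = ((A + 2)*Q + (A - 7)*(Q + 9))/3 = ((2 + A)*Q + (-7 + A)*(9 + Q))/3 = (Q*(2 + A) + (-7 + A)*(9 + Q))/3 = Q*(2 + A)/3 + (-7 + A)*(9 + Q)/3)
61*k(-6, -7) - 70 = 61*(-21 + 3*(-6) - 5/3*(-7) + (⅔)*(-6)*(-7)) - 70 = 61*(-21 - 18 + 35/3 + 28) - 70 = 61*(⅔) - 70 = 122/3 - 70 = -88/3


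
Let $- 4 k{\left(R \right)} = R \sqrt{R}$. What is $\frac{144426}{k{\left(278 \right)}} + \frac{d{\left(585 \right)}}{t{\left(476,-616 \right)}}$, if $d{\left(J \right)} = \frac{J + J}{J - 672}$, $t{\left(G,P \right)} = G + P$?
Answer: $\frac{39}{406} - \frac{144426 \sqrt{278}}{19321} \approx -124.54$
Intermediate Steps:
$d{\left(J \right)} = \frac{2 J}{-672 + J}$
$k{\left(R \right)} = - \frac{R^{\frac{3}{2}}}{4}$ ($k{\left(R \right)} = - \frac{R \sqrt{R}}{4} = - \frac{R^{\frac{3}{2}}}{4}$)
$\frac{144426}{k{\left(278 \right)}} + \frac{d{\left(585 \right)}}{t{\left(476,-616 \right)}} = \frac{144426}{\left(- \frac{1}{4}\right) 278^{\frac{3}{2}}} + \frac{2 \cdot 585 \frac{1}{-672 + 585}}{476 - 616} = \frac{144426}{\left(- \frac{1}{4}\right) 278 \sqrt{278}} + \frac{2 \cdot 585 \frac{1}{-87}}{-140} = \frac{144426}{\left(- \frac{139}{2}\right) \sqrt{278}} + 2 \cdot 585 \left(- \frac{1}{87}\right) \left(- \frac{1}{140}\right) = 144426 \left(- \frac{\sqrt{278}}{19321}\right) - - \frac{39}{406} = - \frac{144426 \sqrt{278}}{19321} + \frac{39}{406} = \frac{39}{406} - \frac{144426 \sqrt{278}}{19321}$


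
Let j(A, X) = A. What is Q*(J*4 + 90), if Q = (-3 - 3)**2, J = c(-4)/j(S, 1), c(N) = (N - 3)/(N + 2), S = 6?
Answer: 3324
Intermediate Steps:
c(N) = (-3 + N)/(2 + N)
J = 7/12 (J = ((-3 - 4)/(2 - 4))/6 = (-7/(-2))*(1/6) = -1/2*(-7)*(1/6) = (7/2)*(1/6) = 7/12 ≈ 0.58333)
Q = 36 (Q = (-6)**2 = 36)
Q*(J*4 + 90) = 36*((7/12)*4 + 90) = 36*(7/3 + 90) = 36*(277/3) = 3324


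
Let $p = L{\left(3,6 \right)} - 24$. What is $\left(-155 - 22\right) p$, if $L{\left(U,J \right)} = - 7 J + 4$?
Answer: $10974$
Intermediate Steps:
$L{\left(U,J \right)} = 4 - 7 J$
$p = -62$ ($p = \left(4 - 42\right) - 24 = -38 - 24 = -62$)
$\left(-155 - 22\right) p = \left(-155 - 22\right) \left(-62\right) = \left(-177\right) \left(-62\right) = 10974$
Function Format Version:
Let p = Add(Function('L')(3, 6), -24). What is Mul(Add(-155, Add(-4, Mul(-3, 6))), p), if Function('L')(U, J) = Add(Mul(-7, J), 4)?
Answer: 10974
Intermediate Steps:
Function('L')(U, J) = Add(4, Mul(-7, J))
p = -62 (p = Add(Add(4, Mul(-7, 6)), -24) = Add(Add(4, -42), -24) = Add(-38, -24) = -62)
Mul(Add(-155, Add(-4, Mul(-3, 6))), p) = Mul(Add(-155, Add(-4, Mul(-3, 6))), -62) = Mul(Add(-155, Add(-4, -18)), -62) = Mul(Add(-155, -22), -62) = Mul(-177, -62) = 10974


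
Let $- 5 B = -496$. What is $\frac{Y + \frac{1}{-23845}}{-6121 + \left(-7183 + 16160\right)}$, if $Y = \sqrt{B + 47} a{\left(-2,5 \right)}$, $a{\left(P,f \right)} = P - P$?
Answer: $- \frac{1}{68101320} \approx -1.4684 \cdot 10^{-8}$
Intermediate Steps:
$B = \frac{496}{5}$ ($B = \left(- \frac{1}{5}\right) \left(-496\right) = \frac{496}{5} \approx 99.2$)
$a{\left(P,f \right)} = 0$
$Y = 0$ ($Y = \sqrt{\frac{496}{5} + 47} \cdot 0 = \sqrt{\frac{731}{5}} \cdot 0 = \frac{\sqrt{3655}}{5} \cdot 0 = 0$)
$\frac{Y + \frac{1}{-23845}}{-6121 + \left(-7183 + 16160\right)} = \frac{0 + \frac{1}{-23845}}{-6121 + \left(-7183 + 16160\right)} = \frac{0 - \frac{1}{23845}}{-6121 + 8977} = - \frac{1}{23845 \cdot 2856} = \left(- \frac{1}{23845}\right) \frac{1}{2856} = - \frac{1}{68101320}$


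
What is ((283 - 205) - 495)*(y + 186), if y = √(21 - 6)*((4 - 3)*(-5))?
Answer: -77562 + 2085*√15 ≈ -69487.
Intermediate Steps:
y = -5*√15 (y = √15*(1*(-5)) = √15*(-5) = -5*√15 ≈ -19.365)
((283 - 205) - 495)*(y + 186) = ((283 - 205) - 495)*(-5*√15 + 186) = (78 - 495)*(186 - 5*√15) = -417*(186 - 5*√15) = -77562 + 2085*√15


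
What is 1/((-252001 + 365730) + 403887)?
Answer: 1/517616 ≈ 1.9319e-6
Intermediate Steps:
1/((-252001 + 365730) + 403887) = 1/(113729 + 403887) = 1/517616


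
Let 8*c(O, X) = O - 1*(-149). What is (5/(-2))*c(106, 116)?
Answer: -1275/16 ≈ -79.688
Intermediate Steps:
c(O, X) = 149/8 + O/8 (c(O, X) = (O - 1*(-149))/8 = (O + 149)/8 = (149 + O)/8 = 149/8 + O/8)
(5/(-2))*c(106, 116) = (5/(-2))*(149/8 + (⅛)*106) = (5*(-½))*(149/8 + 53/4) = -5/2*255/8 = -1275/16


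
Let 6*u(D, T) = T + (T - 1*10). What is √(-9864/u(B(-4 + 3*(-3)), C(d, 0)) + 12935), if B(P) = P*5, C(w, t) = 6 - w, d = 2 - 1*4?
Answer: √3071 ≈ 55.417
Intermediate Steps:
d = -2 (d = 2 - 4 = -2)
B(P) = 5*P
u(D, T) = -5/3 + T/3 (u(D, T) = (T + (T - 1*10))/6 = (T + (T - 10))/6 = (T + (-10 + T))/6 = (-10 + 2*T)/6 = -5/3 + T/3)
√(-9864/u(B(-4 + 3*(-3)), C(d, 0)) + 12935) = √(-9864/(-5/3 + (6 - 1*(-2))/3) + 12935) = √(-9864/(-5/3 + (6 + 2)/3) + 12935) = √(-9864/(-5/3 + (⅓)*8) + 12935) = √(-9864/(-5/3 + 8/3) + 12935) = √(-9864/1 + 12935) = √(-9864*1 + 12935) = √(-9864 + 12935) = √3071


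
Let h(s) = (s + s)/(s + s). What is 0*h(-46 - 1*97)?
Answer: 0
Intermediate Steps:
h(s) = 1 (h(s) = (2*s)/((2*s)) = (2*s)*(1/(2*s)) = 1)
0*h(-46 - 1*97) = 0*1 = 0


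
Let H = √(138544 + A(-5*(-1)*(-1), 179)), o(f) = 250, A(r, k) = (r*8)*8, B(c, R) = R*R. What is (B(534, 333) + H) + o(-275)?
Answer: 111139 + 4*√8639 ≈ 1.1151e+5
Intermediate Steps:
B(c, R) = R²
A(r, k) = 64*r (A(r, k) = (8*r)*8 = 64*r)
H = 4*√8639 (H = √(138544 + 64*(-5*(-1)*(-1))) = √(138544 + 64*(5*(-1))) = √(138544 + 64*(-5)) = √(138544 - 320) = √138224 = 4*√8639 ≈ 371.78)
(B(534, 333) + H) + o(-275) = (333² + 4*√8639) + 250 = (110889 + 4*√8639) + 250 = 111139 + 4*√8639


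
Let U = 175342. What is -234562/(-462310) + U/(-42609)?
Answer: -35533953881/9849283395 ≈ -3.6078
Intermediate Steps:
-234562/(-462310) + U/(-42609) = -234562/(-462310) + 175342/(-42609) = -234562*(-1/462310) + 175342*(-1/42609) = 117281/231155 - 175342/42609 = -35533953881/9849283395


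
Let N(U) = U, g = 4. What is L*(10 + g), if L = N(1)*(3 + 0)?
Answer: 42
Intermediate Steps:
L = 3 (L = 1*(3 + 0) = 1*3 = 3)
L*(10 + g) = 3*(10 + 4) = 3*14 = 42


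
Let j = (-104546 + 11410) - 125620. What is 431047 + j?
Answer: 212291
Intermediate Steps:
j = -218756 (j = -93136 - 125620 = -218756)
431047 + j = 431047 - 218756 = 212291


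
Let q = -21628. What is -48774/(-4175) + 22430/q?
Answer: 480619411/45148450 ≈ 10.645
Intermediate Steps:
-48774/(-4175) + 22430/q = -48774/(-4175) + 22430/(-21628) = -48774*(-1/4175) + 22430*(-1/21628) = 48774/4175 - 11215/10814 = 480619411/45148450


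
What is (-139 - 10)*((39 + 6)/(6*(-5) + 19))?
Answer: 6705/11 ≈ 609.54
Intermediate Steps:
(-139 - 10)*((39 + 6)/(6*(-5) + 19)) = -6705/(-30 + 19) = -6705/(-11) = -6705*(-1)/11 = -149*(-45/11) = 6705/11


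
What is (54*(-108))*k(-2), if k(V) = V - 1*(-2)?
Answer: 0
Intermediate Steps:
k(V) = 2 + V (k(V) = V + 2 = 2 + V)
(54*(-108))*k(-2) = (54*(-108))*(2 - 2) = -5832*0 = 0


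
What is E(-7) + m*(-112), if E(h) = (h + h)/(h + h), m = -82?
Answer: 9185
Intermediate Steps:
E(h) = 1 (E(h) = (2*h)/((2*h)) = (2*h)*(1/(2*h)) = 1)
E(-7) + m*(-112) = 1 - 82*(-112) = 1 + 9184 = 9185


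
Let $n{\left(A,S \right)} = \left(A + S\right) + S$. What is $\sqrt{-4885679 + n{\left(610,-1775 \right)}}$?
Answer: $i \sqrt{4888619} \approx 2211.0 i$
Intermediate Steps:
$n{\left(A,S \right)} = A + 2 S$
$\sqrt{-4885679 + n{\left(610,-1775 \right)}} = \sqrt{-4885679 + \left(610 + 2 \left(-1775\right)\right)} = \sqrt{-4885679 + \left(610 - 3550\right)} = \sqrt{-4885679 - 2940} = \sqrt{-4888619} = i \sqrt{4888619}$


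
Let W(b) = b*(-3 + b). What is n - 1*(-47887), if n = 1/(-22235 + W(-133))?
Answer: 198587388/4147 ≈ 47887.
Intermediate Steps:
n = -1/4147 (n = 1/(-22235 - 133*(-3 - 133)) = 1/(-22235 - 133*(-136)) = 1/(-22235 + 18088) = 1/(-4147) = -1/4147 ≈ -0.00024114)
n - 1*(-47887) = -1/4147 - 1*(-47887) = -1/4147 + 47887 = 198587388/4147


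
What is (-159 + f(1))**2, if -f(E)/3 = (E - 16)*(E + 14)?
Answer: 266256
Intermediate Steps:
f(E) = -3*(-16 + E)*(14 + E) (f(E) = -3*(E - 16)*(E + 14) = -3*(-16 + E)*(14 + E))
(-159 + f(1))**2 = (-159 + (672 - 3*1**2 + 6*1))**2 = (-159 + (672 - 3*1 + 6))**2 = (-159 + (672 - 3 + 6))**2 = (-159 + 675)**2 = 516**2 = 266256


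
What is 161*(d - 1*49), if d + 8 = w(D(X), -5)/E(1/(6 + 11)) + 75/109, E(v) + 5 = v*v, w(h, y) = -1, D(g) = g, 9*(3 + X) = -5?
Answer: -1421915131/157396 ≈ -9034.0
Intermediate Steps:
X = -32/9 (X = -3 + (1/9)*(-5) = -3 - 5/9 = -32/9 ≈ -3.5556)
E(v) = -5 + v**2 (E(v) = -5 + v*v = -5 + v**2)
d = -1119367/157396 (d = -8 + (-1/(-5 + (1/(6 + 11))**2) + 75/109) = -8 + (-1/(-5 + (1/17)**2) + 75*(1/109)) = -8 + (-1/(-5 + (1/17)**2) + 75/109) = -8 + (-1/(-5 + 1/289) + 75/109) = -8 + (-1/(-1444/289) + 75/109) = -8 + (-1*(-289/1444) + 75/109) = -8 + (289/1444 + 75/109) = -8 + 139801/157396 = -1119367/157396 ≈ -7.1118)
161*(d - 1*49) = 161*(-1119367/157396 - 1*49) = 161*(-1119367/157396 - 49) = 161*(-8831771/157396) = -1421915131/157396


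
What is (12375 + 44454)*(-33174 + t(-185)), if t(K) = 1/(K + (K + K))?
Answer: -348770389453/185 ≈ -1.8852e+9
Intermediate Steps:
t(K) = 1/(3*K) (t(K) = 1/(K + 2*K) = 1/(3*K))
(12375 + 44454)*(-33174 + t(-185)) = (12375 + 44454)*(-33174 + (⅓)/(-185)) = 56829*(-33174 + (⅓)*(-1/185)) = 56829*(-33174 - 1/555) = 56829*(-18411571/555) = -348770389453/185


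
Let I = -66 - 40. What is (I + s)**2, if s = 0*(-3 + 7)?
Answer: 11236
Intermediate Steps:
I = -106
s = 0 (s = 0*4 = 0)
(I + s)**2 = (-106 + 0)**2 = (-106)**2 = 11236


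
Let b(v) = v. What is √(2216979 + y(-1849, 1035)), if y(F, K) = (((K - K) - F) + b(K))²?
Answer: √10534435 ≈ 3245.7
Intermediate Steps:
y(F, K) = (K - F)² (y(F, K) = (((K - K) - F) + K)² = ((0 - F) + K)² = (-F + K)² = (K - F)²)
√(2216979 + y(-1849, 1035)) = √(2216979 + (-1849 - 1*1035)²) = √(2216979 + (-1849 - 1035)²) = √(2216979 + (-2884)²) = √(2216979 + 8317456) = √10534435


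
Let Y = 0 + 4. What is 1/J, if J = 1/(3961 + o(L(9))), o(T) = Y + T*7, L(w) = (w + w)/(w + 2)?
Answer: 43741/11 ≈ 3976.5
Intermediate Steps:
Y = 4
L(w) = 2*w/(2 + w) (L(w) = (2*w)/(2 + w) = 2*w/(2 + w))
o(T) = 4 + 7*T (o(T) = 4 + T*7 = 4 + 7*T)
J = 11/43741 (J = 1/(3961 + (4 + 7*(2*9/(2 + 9)))) = 1/(3961 + (4 + 7*(2*9/11))) = 1/(3961 + (4 + 7*(2*9*(1/11)))) = 1/(3961 + (4 + 7*(18/11))) = 1/(3961 + (4 + 126/11)) = 1/(3961 + 170/11) = 1/(43741/11) = 11/43741 ≈ 0.00025148)
1/J = 1/(11/43741) = 43741/11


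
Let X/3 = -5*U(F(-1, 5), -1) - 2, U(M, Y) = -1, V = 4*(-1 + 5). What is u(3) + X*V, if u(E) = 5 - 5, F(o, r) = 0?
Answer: 144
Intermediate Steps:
V = 16 (V = 4*4 = 16)
u(E) = 0
X = 9 (X = 3*(-5*(-1) - 2) = 3*(5 - 2) = 3*3 = 9)
u(3) + X*V = 0 + 9*16 = 0 + 144 = 144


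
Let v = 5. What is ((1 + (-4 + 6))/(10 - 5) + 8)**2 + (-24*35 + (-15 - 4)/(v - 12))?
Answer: -133582/175 ≈ -763.33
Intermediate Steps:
((1 + (-4 + 6))/(10 - 5) + 8)**2 + (-24*35 + (-15 - 4)/(v - 12)) = ((1 + (-4 + 6))/(10 - 5) + 8)**2 + (-24*35 + (-15 - 4)/(5 - 12)) = ((1 + 2)/5 + 8)**2 + (-840 - 19/(-7)) = (3*(1/5) + 8)**2 + (-840 - 19*(-1/7)) = (3/5 + 8)**2 + (-840 + 19/7) = (43/5)**2 - 5861/7 = 1849/25 - 5861/7 = -133582/175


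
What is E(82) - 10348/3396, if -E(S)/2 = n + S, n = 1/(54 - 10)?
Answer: -3120955/18678 ≈ -167.09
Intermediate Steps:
n = 1/44 ≈ 0.022727
E(S) = -1/22 - 2*S (E(S) = -2*(1/44 + S) = -1/22 - 2*S)
E(82) - 10348/3396 = (-1/22 - 2*82) - 10348/3396 = (-1/22 - 164) - 10348*1/3396 = -3609/22 - 2587/849 = -3120955/18678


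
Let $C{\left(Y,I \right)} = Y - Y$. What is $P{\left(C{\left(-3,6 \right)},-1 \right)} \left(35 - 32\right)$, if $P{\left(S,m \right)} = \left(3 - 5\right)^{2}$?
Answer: $12$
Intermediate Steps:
$C{\left(Y,I \right)} = 0$
$P{\left(S,m \right)} = 4$ ($P{\left(S,m \right)} = \left(-2\right)^{2} = 4$)
$P{\left(C{\left(-3,6 \right)},-1 \right)} \left(35 - 32\right) = 4 \left(35 - 32\right) = 4 \cdot 3 = 12$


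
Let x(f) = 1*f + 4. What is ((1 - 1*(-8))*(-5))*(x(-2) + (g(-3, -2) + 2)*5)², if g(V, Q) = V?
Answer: -405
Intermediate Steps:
x(f) = 4 + f (x(f) = f + 4 = 4 + f)
((1 - 1*(-8))*(-5))*(x(-2) + (g(-3, -2) + 2)*5)² = ((1 - 1*(-8))*(-5))*((4 - 2) + (-3 + 2)*5)² = ((1 + 8)*(-5))*(2 - 1*5)² = (9*(-5))*(2 - 5)² = -45*(-3)² = -45*9 = -405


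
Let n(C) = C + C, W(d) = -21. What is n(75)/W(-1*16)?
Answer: -50/7 ≈ -7.1429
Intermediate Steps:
n(C) = 2*C
n(75)/W(-1*16) = (2*75)/(-21) = 150*(-1/21) = -50/7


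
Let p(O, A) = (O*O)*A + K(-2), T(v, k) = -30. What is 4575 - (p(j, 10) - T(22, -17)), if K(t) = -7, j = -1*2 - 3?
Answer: 4302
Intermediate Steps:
j = -5 (j = -2 - 3 = -5)
p(O, A) = -7 + A*O² (p(O, A) = (O*O)*A - 7 = O²*A - 7 = A*O² - 7 = -7 + A*O²)
4575 - (p(j, 10) - T(22, -17)) = 4575 - ((-7 + 10*(-5)²) - 1*(-30)) = 4575 - ((-7 + 10*25) + 30) = 4575 - ((-7 + 250) + 30) = 4575 - (243 + 30) = 4575 - 1*273 = 4575 - 273 = 4302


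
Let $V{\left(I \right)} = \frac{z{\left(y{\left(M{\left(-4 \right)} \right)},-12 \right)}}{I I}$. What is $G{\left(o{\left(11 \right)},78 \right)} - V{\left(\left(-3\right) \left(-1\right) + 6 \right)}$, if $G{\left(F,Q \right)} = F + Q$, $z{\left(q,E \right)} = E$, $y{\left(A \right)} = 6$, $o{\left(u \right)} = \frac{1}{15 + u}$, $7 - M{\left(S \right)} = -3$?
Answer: $\frac{54887}{702} \approx 78.187$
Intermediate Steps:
$M{\left(S \right)} = 10$ ($M{\left(S \right)} = 7 - -3 = 7 + 3 = 10$)
$V{\left(I \right)} = - \frac{12}{I^{2}}$ ($V{\left(I \right)} = - \frac{12}{I I} = - \frac{12}{I^{2}}$)
$G{\left(o{\left(11 \right)},78 \right)} - V{\left(\left(-3\right) \left(-1\right) + 6 \right)} = \left(\frac{1}{15 + 11} + 78\right) - - \frac{12}{\left(\left(-3\right) \left(-1\right) + 6\right)^{2}} = \left(\frac{1}{26} + 78\right) - - \frac{12}{\left(3 + 6\right)^{2}} = \left(\frac{1}{26} + 78\right) - - \frac{12}{81} = \frac{2029}{26} - \left(-12\right) \frac{1}{81} = \frac{2029}{26} - - \frac{4}{27} = \frac{2029}{26} + \frac{4}{27} = \frac{54887}{702}$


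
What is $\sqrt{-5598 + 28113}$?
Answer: $\sqrt{22515} \approx 150.05$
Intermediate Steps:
$\sqrt{-5598 + 28113} = \sqrt{22515}$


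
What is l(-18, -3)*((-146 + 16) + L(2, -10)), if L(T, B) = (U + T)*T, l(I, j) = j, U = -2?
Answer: 390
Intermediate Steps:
L(T, B) = T*(-2 + T) (L(T, B) = (-2 + T)*T = T*(-2 + T))
l(-18, -3)*((-146 + 16) + L(2, -10)) = -3*((-146 + 16) + 2*(-2 + 2)) = -3*(-130 + 2*0) = -3*(-130 + 0) = -3*(-130) = 390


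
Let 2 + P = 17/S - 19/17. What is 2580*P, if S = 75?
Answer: -633992/85 ≈ -7458.7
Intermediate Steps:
P = -3686/1275 (P = -2 + (17/75 - 19/17) = -2 - 1136/1275 = -3686/1275 ≈ -2.8910)
2580*P = 2580*(-3686/1275) = -633992/85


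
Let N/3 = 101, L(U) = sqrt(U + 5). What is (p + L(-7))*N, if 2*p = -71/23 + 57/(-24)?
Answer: -304515/368 + 303*I*sqrt(2) ≈ -827.49 + 428.51*I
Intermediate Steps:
L(U) = sqrt(5 + U)
N = 303 (N = 3*101 = 303)
p = -1005/368 (p = (-71/23 + 57/(-24))/2 = (-71*1/23 + 57*(-1/24))/2 = (-71/23 - 19/8)/2 = (1/2)*(-1005/184) = -1005/368 ≈ -2.7310)
(p + L(-7))*N = (-1005/368 + sqrt(5 - 7))*303 = (-1005/368 + sqrt(-2))*303 = (-1005/368 + I*sqrt(2))*303 = -304515/368 + 303*I*sqrt(2)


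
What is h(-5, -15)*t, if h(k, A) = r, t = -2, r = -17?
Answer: 34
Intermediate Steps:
h(k, A) = -17
h(-5, -15)*t = -17*(-2) = 34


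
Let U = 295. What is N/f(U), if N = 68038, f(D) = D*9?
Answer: 68038/2655 ≈ 25.626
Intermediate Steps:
f(D) = 9*D
N/f(U) = 68038/((9*295)) = 68038/2655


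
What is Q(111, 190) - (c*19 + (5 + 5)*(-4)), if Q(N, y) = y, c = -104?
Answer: 2206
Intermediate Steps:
Q(111, 190) - (c*19 + (5 + 5)*(-4)) = 190 - (-104*19 + (5 + 5)*(-4)) = 190 - (-1976 + 10*(-4)) = 190 - (-1976 - 40) = 190 - 1*(-2016) = 190 + 2016 = 2206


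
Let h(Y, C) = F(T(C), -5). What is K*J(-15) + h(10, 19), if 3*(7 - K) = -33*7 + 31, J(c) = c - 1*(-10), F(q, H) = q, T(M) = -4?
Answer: -1117/3 ≈ -372.33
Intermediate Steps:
h(Y, C) = -4
J(c) = 10 + c (J(c) = c + 10 = 10 + c)
K = 221/3 (K = 7 - (-33*7 + 31)/3 = 7 - (-231 + 31)/3 = 7 - ⅓*(-200) = 7 + 200/3 = 221/3 ≈ 73.667)
K*J(-15) + h(10, 19) = 221*(10 - 15)/3 - 4 = (221/3)*(-5) - 4 = -1105/3 - 4 = -1117/3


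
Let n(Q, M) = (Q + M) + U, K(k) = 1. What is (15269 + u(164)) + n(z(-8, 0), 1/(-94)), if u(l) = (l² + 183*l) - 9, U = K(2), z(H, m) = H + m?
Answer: 6783133/94 ≈ 72161.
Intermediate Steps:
U = 1
n(Q, M) = 1 + M + Q (n(Q, M) = (Q + M) + 1 = (M + Q) + 1 = 1 + M + Q)
u(l) = -9 + l² + 183*l
(15269 + u(164)) + n(z(-8, 0), 1/(-94)) = (15269 + (-9 + 164² + 183*164)) + (1 + 1/(-94) + (-8 + 0)) = (15269 + (-9 + 26896 + 30012)) + (1 - 1/94 - 8) = (15269 + 56899) - 659/94 = 72168 - 659/94 = 6783133/94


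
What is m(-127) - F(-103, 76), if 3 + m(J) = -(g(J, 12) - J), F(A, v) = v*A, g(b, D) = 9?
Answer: 7689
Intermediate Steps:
F(A, v) = A*v
m(J) = -12 + J (m(J) = -3 - (9 - J) = -3 + (-9 + J) = -12 + J)
m(-127) - F(-103, 76) = (-12 - 127) - (-103)*76 = -139 - 1*(-7828) = -139 + 7828 = 7689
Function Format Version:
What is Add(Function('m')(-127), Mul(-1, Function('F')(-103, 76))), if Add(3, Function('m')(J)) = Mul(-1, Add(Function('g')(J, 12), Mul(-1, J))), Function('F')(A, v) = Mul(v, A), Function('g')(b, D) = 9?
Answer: 7689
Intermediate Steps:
Function('F')(A, v) = Mul(A, v)
Function('m')(J) = Add(-12, J) (Function('m')(J) = Add(-3, Mul(-1, Add(9, Mul(-1, J)))) = Add(-3, Add(-9, J)) = Add(-12, J))
Add(Function('m')(-127), Mul(-1, Function('F')(-103, 76))) = Add(Add(-12, -127), Mul(-1, Mul(-103, 76))) = Add(-139, Mul(-1, -7828)) = Add(-139, 7828) = 7689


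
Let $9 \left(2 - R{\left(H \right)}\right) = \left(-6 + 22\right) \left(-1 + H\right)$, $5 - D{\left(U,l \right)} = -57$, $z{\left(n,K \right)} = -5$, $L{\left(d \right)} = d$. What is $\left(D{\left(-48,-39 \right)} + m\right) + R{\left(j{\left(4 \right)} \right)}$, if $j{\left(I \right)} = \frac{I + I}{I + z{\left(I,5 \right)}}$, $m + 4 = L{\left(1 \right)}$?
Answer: $77$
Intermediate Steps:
$D{\left(U,l \right)} = 62$ ($D{\left(U,l \right)} = 5 - -57 = 5 + 57 = 62$)
$m = -3$ ($m = -4 + 1 = -3$)
$j{\left(I \right)} = \frac{2 I}{-5 + I}$ ($j{\left(I \right)} = \frac{I + I}{I - 5} = \frac{2 I}{-5 + I}$)
$R{\left(H \right)} = \frac{34}{9} - \frac{16 H}{9}$ ($R{\left(H \right)} = 2 - \frac{\left(-6 + 22\right) \left(-1 + H\right)}{9} = 2 - \frac{16 \left(-1 + H\right)}{9} = 2 - \frac{-16 + 16 H}{9} = 2 - \left(- \frac{16}{9} + \frac{16 H}{9}\right) = \frac{34}{9} - \frac{16 H}{9}$)
$\left(D{\left(-48,-39 \right)} + m\right) + R{\left(j{\left(4 \right)} \right)} = \left(62 - 3\right) - \left(- \frac{34}{9} + \frac{16 \cdot 2 \cdot 4 \frac{1}{-5 + 4}}{9}\right) = 59 - \left(- \frac{34}{9} + \frac{16 \cdot 2 \cdot 4 \frac{1}{-1}}{9}\right) = 59 - \left(- \frac{34}{9} + \frac{16 \cdot 2 \cdot 4 \left(-1\right)}{9}\right) = 59 + \left(\frac{34}{9} - - \frac{128}{9}\right) = 59 + \left(\frac{34}{9} + \frac{128}{9}\right) = 59 + 18 = 77$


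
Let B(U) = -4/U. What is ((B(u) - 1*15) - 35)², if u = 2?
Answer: 2704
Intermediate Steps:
((B(u) - 1*15) - 35)² = ((-4/2 - 1*15) - 35)² = ((-4*½ - 15) - 35)² = ((-2 - 15) - 35)² = (-17 - 35)² = (-52)² = 2704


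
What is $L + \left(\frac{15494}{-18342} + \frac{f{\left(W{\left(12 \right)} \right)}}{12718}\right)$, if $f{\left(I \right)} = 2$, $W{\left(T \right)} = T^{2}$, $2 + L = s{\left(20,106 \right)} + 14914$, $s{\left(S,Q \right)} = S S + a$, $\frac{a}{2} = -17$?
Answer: $\frac{890939093140}{58318389} \approx 15277.0$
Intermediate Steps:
$a = -34$ ($a = 2 \left(-17\right) = -34$)
$s{\left(S,Q \right)} = -34 + S^{2}$ ($s{\left(S,Q \right)} = S S - 34 = S^{2} - 34 = -34 + S^{2}$)
$L = 15278$ ($L = -2 + \left(\left(-34 + 20^{2}\right) + 14914\right) = -2 + \left(\left(-34 + 400\right) + 14914\right) = -2 + \left(366 + 14914\right) = -2 + 15280 = 15278$)
$L + \left(\frac{15494}{-18342} + \frac{f{\left(W{\left(12 \right)} \right)}}{12718}\right) = 15278 + \left(\frac{15494}{-18342} + \frac{2}{12718}\right) = 15278 + \left(15494 \left(- \frac{1}{18342}\right) + 2 \cdot \frac{1}{12718}\right) = 15278 + \left(- \frac{7747}{9171} + \frac{1}{6359}\right) = 15278 - \frac{49254002}{58318389} = \frac{890939093140}{58318389}$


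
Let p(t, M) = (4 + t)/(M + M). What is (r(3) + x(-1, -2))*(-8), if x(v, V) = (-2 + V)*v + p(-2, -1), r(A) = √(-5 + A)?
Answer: -24 - 8*I*√2 ≈ -24.0 - 11.314*I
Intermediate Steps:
p(t, M) = (4 + t)/(2*M) (p(t, M) = (4 + t)/((2*M)) = (4 + t)*(1/(2*M)) = (4 + t)/(2*M))
x(v, V) = -1 + v*(-2 + V) (x(v, V) = (-2 + V)*v + (½)*(4 - 2)/(-1) = v*(-2 + V) + (½)*(-1)*2 = v*(-2 + V) - 1 = -1 + v*(-2 + V))
(r(3) + x(-1, -2))*(-8) = (√(-5 + 3) + (-1 - 2*(-1) - 2*(-1)))*(-8) = (√(-2) + (-1 + 2 + 2))*(-8) = (I*√2 + 3)*(-8) = (3 + I*√2)*(-8) = -24 - 8*I*√2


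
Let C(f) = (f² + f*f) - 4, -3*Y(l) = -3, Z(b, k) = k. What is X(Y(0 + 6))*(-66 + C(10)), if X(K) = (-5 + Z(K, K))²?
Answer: 2080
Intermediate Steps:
Y(l) = 1 (Y(l) = -⅓*(-3) = 1)
C(f) = -4 + 2*f² (C(f) = (f² + f²) - 4 = 2*f² - 4 = -4 + 2*f²)
X(K) = (-5 + K)²
X(Y(0 + 6))*(-66 + C(10)) = (-5 + 1)²*(-66 + (-4 + 2*10²)) = (-4)²*(-66 + (-4 + 2*100)) = 16*(-66 + (-4 + 200)) = 16*(-66 + 196) = 16*130 = 2080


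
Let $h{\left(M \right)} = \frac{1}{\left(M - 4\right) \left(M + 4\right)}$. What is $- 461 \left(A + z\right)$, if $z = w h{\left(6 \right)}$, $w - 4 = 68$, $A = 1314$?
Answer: $- \frac{3037068}{5} \approx -6.0741 \cdot 10^{5}$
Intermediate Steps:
$h{\left(M \right)} = \frac{1}{\left(-4 + M\right) \left(4 + M\right)}$
$w = 72$ ($w = 4 + 68 = 72$)
$z = \frac{18}{5}$ ($z = \frac{72}{-16 + 6^{2}} = \frac{72}{-16 + 36} = \frac{72}{20} = 72 \cdot \frac{1}{20} = \frac{18}{5} \approx 3.6$)
$- 461 \left(A + z\right) = - 461 \left(1314 + \frac{18}{5}\right) = \left(-461\right) \frac{6588}{5} = - \frac{3037068}{5}$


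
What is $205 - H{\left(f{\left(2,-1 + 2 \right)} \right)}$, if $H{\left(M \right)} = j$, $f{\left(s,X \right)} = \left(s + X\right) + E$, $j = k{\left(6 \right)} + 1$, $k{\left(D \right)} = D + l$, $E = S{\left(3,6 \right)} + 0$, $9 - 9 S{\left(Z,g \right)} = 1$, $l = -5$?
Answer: $203$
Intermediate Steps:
$S{\left(Z,g \right)} = \frac{8}{9}$ ($S{\left(Z,g \right)} = 1 - \frac{1}{9} = \frac{8}{9}$)
$E = \frac{8}{9}$ ($E = \frac{8}{9} + 0 = \frac{8}{9} \approx 0.88889$)
$k{\left(D \right)} = -5 + D$ ($k{\left(D \right)} = D - 5 = -5 + D$)
$j = 2$ ($j = \left(-5 + 6\right) + 1 = 1 + 1 = 2$)
$f{\left(s,X \right)} = \frac{8}{9} + X + s$ ($f{\left(s,X \right)} = \left(s + X\right) + \frac{8}{9} = \left(X + s\right) + \frac{8}{9} = \frac{8}{9} + X + s$)
$H{\left(M \right)} = 2$
$205 - H{\left(f{\left(2,-1 + 2 \right)} \right)} = 205 - 2 = 203$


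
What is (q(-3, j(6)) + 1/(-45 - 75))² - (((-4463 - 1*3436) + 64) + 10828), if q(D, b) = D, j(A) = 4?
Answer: -42968879/14400 ≈ -2983.9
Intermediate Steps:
(q(-3, j(6)) + 1/(-45 - 75))² - (((-4463 - 1*3436) + 64) + 10828) = (-3 + 1/(-45 - 75))² - (((-4463 - 1*3436) + 64) + 10828) = (-3 + 1/(-120))² - (((-4463 - 3436) + 64) + 10828) = (-3 - 1/120)² - ((-7899 + 64) + 10828) = (-361/120)² - (-7835 + 10828) = 130321/14400 - 1*2993 = 130321/14400 - 2993 = -42968879/14400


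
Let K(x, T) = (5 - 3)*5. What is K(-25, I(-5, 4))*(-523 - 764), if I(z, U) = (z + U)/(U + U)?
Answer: -12870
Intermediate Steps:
I(z, U) = (U + z)/(2*U) (I(z, U) = (U + z)/((2*U)) = (U + z)*(1/(2*U)) = (U + z)/(2*U))
K(x, T) = 10 (K(x, T) = 2*5 = 10)
K(-25, I(-5, 4))*(-523 - 764) = 10*(-523 - 764) = 10*(-1287) = -12870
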